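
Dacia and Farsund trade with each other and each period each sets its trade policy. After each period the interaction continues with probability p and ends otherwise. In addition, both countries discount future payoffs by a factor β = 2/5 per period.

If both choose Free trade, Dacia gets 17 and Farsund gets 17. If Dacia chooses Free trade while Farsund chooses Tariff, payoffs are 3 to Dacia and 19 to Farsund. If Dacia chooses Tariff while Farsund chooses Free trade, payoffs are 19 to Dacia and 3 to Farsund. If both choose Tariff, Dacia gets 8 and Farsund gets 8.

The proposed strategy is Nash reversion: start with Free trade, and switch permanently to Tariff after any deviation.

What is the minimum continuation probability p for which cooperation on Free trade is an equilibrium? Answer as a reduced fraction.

Expected continuation weight on next period's payoff is β·p = 2/5·p, which plays the role of the discount factor.
Cooperation requires 2/5·p ≥ (19−17)/(19−8) = 2/11, hence p ≥ 5/11.

5/11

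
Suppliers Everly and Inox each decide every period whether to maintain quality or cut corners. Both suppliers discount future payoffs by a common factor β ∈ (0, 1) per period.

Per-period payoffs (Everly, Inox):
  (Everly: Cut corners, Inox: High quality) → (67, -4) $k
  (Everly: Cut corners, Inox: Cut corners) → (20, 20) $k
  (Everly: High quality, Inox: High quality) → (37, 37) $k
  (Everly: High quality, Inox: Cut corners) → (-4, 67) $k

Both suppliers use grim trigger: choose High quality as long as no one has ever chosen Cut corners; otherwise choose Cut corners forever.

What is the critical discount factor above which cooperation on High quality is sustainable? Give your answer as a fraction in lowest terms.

Cooperation forever yields 37 each period: 37/(1−β).
Deviating yields 67 once, then 20 forever: 67 + 20β/(1−β).
No profitable deviation requires 37/(1−β) ≥ 67 + 20β/(1−β).
Multiplying by (1−β): 37 ≥ 67(1−β) + 20β = 67 − 47β.
So 47β ≥ 30, i.e. β ≥ 30/47.

30/47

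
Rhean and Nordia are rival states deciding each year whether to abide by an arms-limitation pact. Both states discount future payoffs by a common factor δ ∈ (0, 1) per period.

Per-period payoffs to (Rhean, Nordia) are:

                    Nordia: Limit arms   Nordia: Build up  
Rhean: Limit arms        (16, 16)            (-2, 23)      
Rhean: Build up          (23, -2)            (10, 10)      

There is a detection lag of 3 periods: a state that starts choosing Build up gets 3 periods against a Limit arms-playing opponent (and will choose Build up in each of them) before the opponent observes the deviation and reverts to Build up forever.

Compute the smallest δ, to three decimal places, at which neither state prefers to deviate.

0.814

A deviator earns 23 for 3 periods, then 10 forever; cooperating earns 16 forever. Multiplying the IC by (1−δ):
16 ≥ 23(1−δ^3) + 10δ^3, so 13·δ^3 ≥ 7 and δ^3 ≥ 7/13.
δ ≥ (7/13)^(1/3) ≈ 0.814.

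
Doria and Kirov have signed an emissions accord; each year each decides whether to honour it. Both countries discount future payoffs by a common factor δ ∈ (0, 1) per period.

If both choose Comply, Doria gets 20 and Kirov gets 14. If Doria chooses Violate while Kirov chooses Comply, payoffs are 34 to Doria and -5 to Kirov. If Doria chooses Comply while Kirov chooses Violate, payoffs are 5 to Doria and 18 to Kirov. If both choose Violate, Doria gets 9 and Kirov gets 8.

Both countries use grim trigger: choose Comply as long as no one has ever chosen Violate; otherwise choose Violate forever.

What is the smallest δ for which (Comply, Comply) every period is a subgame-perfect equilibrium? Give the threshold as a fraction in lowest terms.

For Doria: deviation gain 34−20 = 14, per-period punishment loss 20−9 = 11. IC gives δ ≥ 14/25.
For Kirov: gain 4, loss 6 per period, so δ ≥ 4/10 = 2/5.
The tighter constraint is Doria's, so cooperation needs δ ≥ 14/25.

14/25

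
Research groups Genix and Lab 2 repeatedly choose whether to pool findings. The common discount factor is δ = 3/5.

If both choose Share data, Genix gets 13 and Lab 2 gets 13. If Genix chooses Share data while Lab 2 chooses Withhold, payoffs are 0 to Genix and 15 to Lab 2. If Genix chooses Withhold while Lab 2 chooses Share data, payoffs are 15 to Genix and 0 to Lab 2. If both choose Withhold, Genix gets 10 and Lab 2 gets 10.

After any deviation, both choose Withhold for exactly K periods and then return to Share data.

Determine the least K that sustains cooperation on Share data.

2

IC: δ(1−δ^K)/(1−δ) ≥ (15−13)/(13−10) = 2/3.
With δ = 3/5: need 1 − δ^K ≥ 2/3·(1−3/5)/(3/5), i.e. δ^K ≤ 0.5556.
Since (3/5)^1 = 0.6000 and (3/5)^2 = 0.3600, the smallest such K is 2.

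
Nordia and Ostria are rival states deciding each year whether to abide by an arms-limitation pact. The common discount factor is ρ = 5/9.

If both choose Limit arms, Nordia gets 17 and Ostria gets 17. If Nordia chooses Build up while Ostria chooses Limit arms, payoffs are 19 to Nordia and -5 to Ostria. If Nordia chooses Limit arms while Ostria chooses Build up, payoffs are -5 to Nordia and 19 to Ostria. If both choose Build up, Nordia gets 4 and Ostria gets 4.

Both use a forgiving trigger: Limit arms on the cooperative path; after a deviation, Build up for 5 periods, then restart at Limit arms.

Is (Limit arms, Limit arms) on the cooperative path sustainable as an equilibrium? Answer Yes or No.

Yes

Comparing payoff streams over the 6 periods until play realigns: cooperate → 17(1+ρ+…+ρ^5); deviate → 19 + 4(ρ+…+ρ^5).
Cooperation is sustained iff (17−4)(ρ+…+ρ^5) ≥ 19−17.
ρ+…+ρ^5 = 5/9·(1−(5/9)^5)/(1−5/9) = 1.1838, and (19−17)/(17−4) = 0.1538.
1.1838 ≥ 0.1538, so cooperation is sustainable.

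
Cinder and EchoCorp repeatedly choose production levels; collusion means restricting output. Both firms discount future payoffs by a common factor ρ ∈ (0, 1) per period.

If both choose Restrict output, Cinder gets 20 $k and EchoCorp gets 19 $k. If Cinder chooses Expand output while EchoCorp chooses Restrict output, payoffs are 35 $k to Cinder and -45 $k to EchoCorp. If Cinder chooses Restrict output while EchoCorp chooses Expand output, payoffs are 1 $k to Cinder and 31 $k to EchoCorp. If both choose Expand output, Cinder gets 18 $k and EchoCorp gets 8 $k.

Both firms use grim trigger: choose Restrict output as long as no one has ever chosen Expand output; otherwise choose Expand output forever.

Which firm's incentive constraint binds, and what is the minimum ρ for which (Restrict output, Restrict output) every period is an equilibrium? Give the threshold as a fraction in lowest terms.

For Cinder: deviation gain 35−20 = 15, per-period punishment loss 20−18 = 2. IC gives ρ ≥ 15/17.
For EchoCorp: gain 12, loss 11 per period, so ρ ≥ 12/23.
The tighter constraint is Cinder's, so cooperation needs ρ ≥ 15/17.

Cinder; ρ ≥ 15/17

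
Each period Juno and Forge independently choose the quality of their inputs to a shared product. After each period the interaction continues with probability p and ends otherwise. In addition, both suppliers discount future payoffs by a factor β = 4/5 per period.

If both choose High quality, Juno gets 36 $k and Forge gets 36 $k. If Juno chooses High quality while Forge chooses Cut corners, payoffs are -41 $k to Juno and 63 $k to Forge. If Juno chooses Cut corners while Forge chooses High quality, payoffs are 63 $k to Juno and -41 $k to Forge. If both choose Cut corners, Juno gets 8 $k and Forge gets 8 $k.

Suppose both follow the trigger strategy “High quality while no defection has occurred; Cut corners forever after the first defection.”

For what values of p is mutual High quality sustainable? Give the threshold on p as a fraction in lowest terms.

With continuation probability p and discount β, the effective per-period discount factor is βp.
Grim-trigger IC: βp ≥ (63−36)/(63−8) = 27/55.
So p ≥ (27/55)/(4/5) = 27/44.

27/44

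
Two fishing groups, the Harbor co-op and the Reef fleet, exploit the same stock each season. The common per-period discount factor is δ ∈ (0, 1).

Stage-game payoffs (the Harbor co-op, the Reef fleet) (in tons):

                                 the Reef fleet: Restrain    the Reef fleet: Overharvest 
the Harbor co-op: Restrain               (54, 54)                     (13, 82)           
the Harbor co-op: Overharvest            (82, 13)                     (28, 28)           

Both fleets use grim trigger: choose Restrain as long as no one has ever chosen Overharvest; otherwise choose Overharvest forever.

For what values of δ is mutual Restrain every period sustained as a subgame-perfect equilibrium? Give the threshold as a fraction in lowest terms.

14/27

One-period gain from deviating is 82 − 54 = 28. The loss is 54 − 28 = 26 in every subsequent period, with present value 26·δ/(1−δ).
Deviation is unprofitable when 26·δ/(1−δ) ≥ 28, i.e. δ/(1−δ) ≥ 14/13.
Equivalently δ ≥ 28/(28+26) = 14/27.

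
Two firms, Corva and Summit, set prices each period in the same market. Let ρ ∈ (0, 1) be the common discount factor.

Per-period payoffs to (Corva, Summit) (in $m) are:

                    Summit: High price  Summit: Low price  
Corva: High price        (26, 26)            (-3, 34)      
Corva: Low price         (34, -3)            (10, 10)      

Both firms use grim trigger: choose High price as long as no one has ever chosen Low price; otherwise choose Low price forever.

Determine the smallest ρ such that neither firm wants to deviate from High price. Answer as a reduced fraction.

1/3

Cooperation forever yields 26 each period: 26/(1−ρ).
Deviating yields 34 once, then 10 forever: 34 + 10ρ/(1−ρ).
No profitable deviation requires 26/(1−ρ) ≥ 34 + 10ρ/(1−ρ).
Multiplying by (1−ρ): 26 ≥ 34(1−ρ) + 10ρ = 34 − 24ρ.
So 24ρ ≥ 8, i.e. ρ ≥ 8/24 = 1/3.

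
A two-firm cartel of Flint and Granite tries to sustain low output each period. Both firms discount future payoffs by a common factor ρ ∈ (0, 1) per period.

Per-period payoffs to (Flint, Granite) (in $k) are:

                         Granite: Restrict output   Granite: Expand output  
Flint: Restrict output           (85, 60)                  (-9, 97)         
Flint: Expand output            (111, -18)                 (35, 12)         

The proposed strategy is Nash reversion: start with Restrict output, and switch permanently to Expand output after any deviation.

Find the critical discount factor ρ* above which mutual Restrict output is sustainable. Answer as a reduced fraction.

Flint's threshold: (111−85)/(111−35) = 13/38.
Granite's threshold: (97−60)/(97−12) = 37/85.
13/38 < 37/85, so Granite binds and ρ* = 37/85.

37/85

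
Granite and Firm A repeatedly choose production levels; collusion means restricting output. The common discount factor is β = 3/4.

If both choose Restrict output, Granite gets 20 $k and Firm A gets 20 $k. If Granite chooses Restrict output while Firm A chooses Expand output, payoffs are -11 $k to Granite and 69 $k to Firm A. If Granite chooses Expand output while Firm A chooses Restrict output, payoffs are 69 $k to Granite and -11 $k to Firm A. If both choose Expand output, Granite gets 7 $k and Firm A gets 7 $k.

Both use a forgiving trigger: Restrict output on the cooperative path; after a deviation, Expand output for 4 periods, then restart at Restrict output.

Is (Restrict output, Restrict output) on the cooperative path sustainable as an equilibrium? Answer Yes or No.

A one-shot deviation gives 69 now, then 7 for 4 periods, then back to 20.
Gain from deviating: (69−20) today; loss: (20−7) in each of the next 4 periods.
No-deviation condition: (20−7)(β+…+β^4) ≥ 69−20, i.e. β+…+β^4 ≥ 49/13.
At β = 3/4: β+…+β^4 = 2.0508 < 3.7692.
So cooperation is not sustainable.

No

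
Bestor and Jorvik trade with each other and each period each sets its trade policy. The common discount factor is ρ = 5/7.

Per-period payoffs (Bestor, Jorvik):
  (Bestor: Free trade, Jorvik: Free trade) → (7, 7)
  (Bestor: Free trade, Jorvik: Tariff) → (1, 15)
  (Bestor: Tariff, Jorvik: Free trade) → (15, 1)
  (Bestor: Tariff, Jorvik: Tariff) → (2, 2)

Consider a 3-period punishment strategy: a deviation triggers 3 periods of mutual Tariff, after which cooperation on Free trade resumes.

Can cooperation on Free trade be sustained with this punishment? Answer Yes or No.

No

Comparing payoff streams over the 4 periods until play realigns: cooperate → 7(1+ρ+…+ρ^3); deviate → 15 + 2(ρ+…+ρ^3).
Cooperation is sustained iff (7−2)(ρ+…+ρ^3) ≥ 15−7.
ρ+…+ρ^3 = 5/7·(1−(5/7)^3)/(1−5/7) = 1.5889, and (15−7)/(7−2) = 1.6000.
1.5889 < 1.6000, so cooperation is not sustainable.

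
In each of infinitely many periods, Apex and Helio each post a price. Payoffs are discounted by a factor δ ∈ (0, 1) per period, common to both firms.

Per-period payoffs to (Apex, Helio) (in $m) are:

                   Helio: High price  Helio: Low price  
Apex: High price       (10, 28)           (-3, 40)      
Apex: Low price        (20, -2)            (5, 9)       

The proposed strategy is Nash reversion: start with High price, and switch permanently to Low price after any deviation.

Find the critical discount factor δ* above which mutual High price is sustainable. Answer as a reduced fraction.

Apex: cooperation gives 10 each period; deviation gives 20 once then 5 forever.
  10/(1−δ) ≥ 20 + 5δ/(1−δ) ⇒ δ ≥ 10/15 = 2/3.
Helio: cooperation gives 28 each period; deviation gives 40 once then 9 forever.
  δ ≥ 12/31.
Both must hold, so the binding constraint is Apex's: δ ≥ 2/3.

2/3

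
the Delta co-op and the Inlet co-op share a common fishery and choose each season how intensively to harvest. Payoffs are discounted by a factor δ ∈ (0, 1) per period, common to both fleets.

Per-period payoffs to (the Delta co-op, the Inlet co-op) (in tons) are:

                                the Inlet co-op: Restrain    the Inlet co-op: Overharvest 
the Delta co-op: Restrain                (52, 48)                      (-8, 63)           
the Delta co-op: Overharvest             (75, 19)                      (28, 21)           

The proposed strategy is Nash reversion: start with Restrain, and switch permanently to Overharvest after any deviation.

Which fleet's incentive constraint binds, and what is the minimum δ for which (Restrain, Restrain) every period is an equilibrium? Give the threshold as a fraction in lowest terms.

the Delta co-op; δ ≥ 23/47

the Delta co-op's threshold: (75−52)/(75−28) = 23/47.
the Inlet co-op's threshold: (63−48)/(63−21) = 5/14.
23/47 > 5/14, so the Delta co-op binds and δ* = 23/47.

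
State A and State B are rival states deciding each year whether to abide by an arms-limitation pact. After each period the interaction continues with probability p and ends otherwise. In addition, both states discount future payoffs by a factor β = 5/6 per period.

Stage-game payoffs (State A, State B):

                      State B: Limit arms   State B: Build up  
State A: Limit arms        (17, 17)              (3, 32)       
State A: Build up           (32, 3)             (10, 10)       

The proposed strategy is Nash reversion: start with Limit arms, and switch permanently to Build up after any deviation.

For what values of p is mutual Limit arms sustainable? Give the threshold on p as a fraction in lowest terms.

With continuation probability p and discount β, the effective per-period discount factor is βp.
Grim-trigger IC: βp ≥ (32−17)/(32−10) = 15/22.
So p ≥ (15/22)/(5/6) = 9/11.

9/11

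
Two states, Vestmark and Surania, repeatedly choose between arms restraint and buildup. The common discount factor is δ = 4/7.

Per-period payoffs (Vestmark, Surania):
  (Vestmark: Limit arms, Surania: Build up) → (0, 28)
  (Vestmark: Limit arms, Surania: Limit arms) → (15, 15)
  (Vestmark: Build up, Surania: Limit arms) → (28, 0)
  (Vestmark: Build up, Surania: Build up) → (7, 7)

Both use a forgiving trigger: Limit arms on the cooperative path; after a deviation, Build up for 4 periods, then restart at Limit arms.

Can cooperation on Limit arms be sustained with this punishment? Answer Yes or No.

No

Comparing payoff streams over the 5 periods until play realigns: cooperate → 15(1+δ+…+δ^4); deviate → 28 + 7(δ+…+δ^4).
Cooperation is sustained iff (15−7)(δ+…+δ^4) ≥ 28−15.
δ+…+δ^4 = 4/7·(1−(4/7)^4)/(1−4/7) = 1.1912, and (28−15)/(15−7) = 1.6250.
1.1912 < 1.6250, so cooperation is not sustainable.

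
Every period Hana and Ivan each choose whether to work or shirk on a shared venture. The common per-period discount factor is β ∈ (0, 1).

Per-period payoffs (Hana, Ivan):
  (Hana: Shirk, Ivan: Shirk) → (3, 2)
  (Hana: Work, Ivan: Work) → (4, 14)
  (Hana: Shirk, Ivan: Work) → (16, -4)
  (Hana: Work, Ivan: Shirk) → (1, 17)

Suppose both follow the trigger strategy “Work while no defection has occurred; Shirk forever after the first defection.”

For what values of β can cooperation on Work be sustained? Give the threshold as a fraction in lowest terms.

Hana: cooperation gives 4 each period; deviation gives 16 once then 3 forever.
  4/(1−β) ≥ 16 + 3β/(1−β) ⇒ β ≥ 12/13.
Ivan: cooperation gives 14 each period; deviation gives 17 once then 2 forever.
  β ≥ 3/15 = 1/5.
Both must hold, so the binding constraint is Hana's: β ≥ 12/13.

12/13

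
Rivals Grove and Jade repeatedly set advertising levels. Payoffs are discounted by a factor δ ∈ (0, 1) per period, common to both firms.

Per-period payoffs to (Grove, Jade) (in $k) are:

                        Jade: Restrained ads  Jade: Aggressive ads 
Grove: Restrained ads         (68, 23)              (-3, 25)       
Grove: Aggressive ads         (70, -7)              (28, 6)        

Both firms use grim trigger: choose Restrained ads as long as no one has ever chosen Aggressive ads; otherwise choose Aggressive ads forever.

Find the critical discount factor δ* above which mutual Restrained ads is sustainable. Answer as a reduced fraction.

For Grove: deviation gain 70−68 = 2, per-period punishment loss 68−28 = 40. IC gives δ ≥ 2/42 = 1/21.
For Jade: gain 2, loss 17 per period, so δ ≥ 2/19.
The tighter constraint is Jade's, so cooperation needs δ ≥ 2/19.

2/19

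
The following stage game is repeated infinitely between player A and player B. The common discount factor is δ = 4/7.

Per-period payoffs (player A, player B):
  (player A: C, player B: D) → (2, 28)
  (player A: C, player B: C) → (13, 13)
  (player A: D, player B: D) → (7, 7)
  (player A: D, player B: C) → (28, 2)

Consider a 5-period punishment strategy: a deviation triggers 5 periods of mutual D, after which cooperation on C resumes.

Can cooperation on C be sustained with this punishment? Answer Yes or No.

IC: δ+…+δ^5 ≥ (28−13)/(13−7) = 5/2.
At δ = 4/7: partial sum = 1.2521 < 2.5000. Cooperation not sustainable.

No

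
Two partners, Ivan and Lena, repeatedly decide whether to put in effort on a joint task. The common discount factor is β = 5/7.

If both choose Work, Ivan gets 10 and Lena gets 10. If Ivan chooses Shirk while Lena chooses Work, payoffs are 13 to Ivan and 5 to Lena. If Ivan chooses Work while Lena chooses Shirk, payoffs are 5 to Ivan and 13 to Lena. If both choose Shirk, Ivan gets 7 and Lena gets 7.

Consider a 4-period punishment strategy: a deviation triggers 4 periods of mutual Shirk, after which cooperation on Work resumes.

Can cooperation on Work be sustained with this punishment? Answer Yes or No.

A one-shot deviation gives 13 now, then 7 for 4 periods, then back to 10.
Gain from deviating: (13−10) today; loss: (10−7) in each of the next 4 periods.
No-deviation condition: (10−7)(β+…+β^4) ≥ 13−10, i.e. β+…+β^4 ≥ 1.
At β = 5/7: β+…+β^4 = 1.8492 ≥ 1.0000.
So cooperation is sustainable.

Yes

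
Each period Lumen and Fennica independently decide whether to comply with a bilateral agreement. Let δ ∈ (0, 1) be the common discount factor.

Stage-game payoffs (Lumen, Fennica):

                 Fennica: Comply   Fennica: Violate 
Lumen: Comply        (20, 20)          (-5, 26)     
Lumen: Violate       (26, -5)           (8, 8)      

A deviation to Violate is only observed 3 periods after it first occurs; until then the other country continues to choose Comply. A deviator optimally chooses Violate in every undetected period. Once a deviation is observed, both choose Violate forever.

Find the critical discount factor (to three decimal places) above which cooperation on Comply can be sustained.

0.693

The best deviation is to choose Violate for all 3 undetected periods, earning 26 each, then 8 forever once detected.
Deviation value: 26(1−δ^3)/(1−δ) + 8δ^3/(1−δ); cooperation value: 20/(1−δ).
IC: 20 ≥ 26(1−δ^3) + 8δ^3 = 26 − 18δ^3.
So δ^3 ≥ 6/18 = 1/3, giving δ ≥ (1/3)^(1/3) ≈ 0.693.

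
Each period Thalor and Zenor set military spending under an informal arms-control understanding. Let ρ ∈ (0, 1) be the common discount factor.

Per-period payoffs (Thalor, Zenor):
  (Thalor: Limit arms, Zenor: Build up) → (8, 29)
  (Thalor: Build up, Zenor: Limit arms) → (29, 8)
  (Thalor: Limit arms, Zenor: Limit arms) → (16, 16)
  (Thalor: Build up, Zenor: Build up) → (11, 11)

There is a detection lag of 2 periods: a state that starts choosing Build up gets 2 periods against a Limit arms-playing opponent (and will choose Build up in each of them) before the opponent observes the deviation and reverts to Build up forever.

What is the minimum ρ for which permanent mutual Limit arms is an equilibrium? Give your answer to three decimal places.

A deviator earns 29 for 2 periods, then 11 forever; cooperating earns 16 forever. Multiplying the IC by (1−ρ):
16 ≥ 29(1−ρ^2) + 11ρ^2, so 18·ρ^2 ≥ 13 and ρ^2 ≥ 13/18.
ρ ≥ (13/18)^(1/2) ≈ 0.850.

0.850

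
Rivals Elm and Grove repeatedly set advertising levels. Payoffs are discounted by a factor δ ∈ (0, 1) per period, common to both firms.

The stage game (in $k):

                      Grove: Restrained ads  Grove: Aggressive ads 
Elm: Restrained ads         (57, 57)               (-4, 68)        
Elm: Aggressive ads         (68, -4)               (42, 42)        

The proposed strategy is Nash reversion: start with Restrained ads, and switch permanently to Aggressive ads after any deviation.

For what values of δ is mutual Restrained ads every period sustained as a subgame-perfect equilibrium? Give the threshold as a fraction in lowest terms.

11/26

Under grim trigger the critical discount factor is (T−C)/(T−P) with T = 68, C = 57, P = 42.
δ* = (68−57)/(68−42) = 11/26.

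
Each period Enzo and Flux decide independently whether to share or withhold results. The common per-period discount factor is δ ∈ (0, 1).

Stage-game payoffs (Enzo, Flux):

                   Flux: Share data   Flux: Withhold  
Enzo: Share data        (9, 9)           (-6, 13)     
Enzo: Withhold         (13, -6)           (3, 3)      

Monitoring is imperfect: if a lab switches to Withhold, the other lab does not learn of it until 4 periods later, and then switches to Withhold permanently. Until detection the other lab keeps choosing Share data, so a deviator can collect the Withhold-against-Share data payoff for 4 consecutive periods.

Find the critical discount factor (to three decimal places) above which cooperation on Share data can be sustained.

The best deviation is to choose Withhold for all 4 undetected periods, earning 13 each, then 3 forever once detected.
Deviation value: 13(1−δ^4)/(1−δ) + 3δ^4/(1−δ); cooperation value: 9/(1−δ).
IC: 9 ≥ 13(1−δ^4) + 3δ^4 = 13 − 10δ^4.
So δ^4 ≥ 4/10 = 2/5, giving δ ≥ (2/5)^(1/4) ≈ 0.795.

0.795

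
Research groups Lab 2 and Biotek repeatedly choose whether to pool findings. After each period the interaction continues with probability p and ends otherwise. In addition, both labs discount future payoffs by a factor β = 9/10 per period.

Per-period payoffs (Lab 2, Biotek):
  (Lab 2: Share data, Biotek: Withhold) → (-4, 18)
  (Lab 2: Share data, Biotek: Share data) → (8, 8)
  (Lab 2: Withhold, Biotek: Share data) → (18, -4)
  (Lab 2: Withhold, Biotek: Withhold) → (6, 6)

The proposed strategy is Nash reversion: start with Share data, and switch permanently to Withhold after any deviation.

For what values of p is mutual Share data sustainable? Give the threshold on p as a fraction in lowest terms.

25/27

With continuation probability p and discount β, the effective per-period discount factor is βp.
Grim-trigger IC: βp ≥ (18−8)/(18−6) = 5/6.
So p ≥ (5/6)/(9/10) = 25/27.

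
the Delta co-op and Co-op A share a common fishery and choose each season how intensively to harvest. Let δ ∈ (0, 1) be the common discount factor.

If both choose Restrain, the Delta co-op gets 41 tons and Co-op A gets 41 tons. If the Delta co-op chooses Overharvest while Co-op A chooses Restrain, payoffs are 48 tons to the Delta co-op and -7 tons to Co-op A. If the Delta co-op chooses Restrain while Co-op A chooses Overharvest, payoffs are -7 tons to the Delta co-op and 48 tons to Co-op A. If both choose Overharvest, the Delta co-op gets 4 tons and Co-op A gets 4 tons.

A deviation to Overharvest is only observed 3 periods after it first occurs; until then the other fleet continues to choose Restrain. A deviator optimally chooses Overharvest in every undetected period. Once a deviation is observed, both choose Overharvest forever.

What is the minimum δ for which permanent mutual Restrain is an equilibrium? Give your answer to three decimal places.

0.542

Deviating for the 3 undetected periods gains 48−41 = 7 per period over cooperation, then loses 41−4 = 37 per period forever once punishment starts.
Gain: 7(1 + δ + … + δ^2); loss: 37·δ^3/(1−δ).
No profitable deviation ⇔ 7(1−δ^3) ≤ 37·δ^3, i.e. δ^3 ≥ 7/(7+37) = 7/44.
Hence δ ≥ (7/44)^(1/3) ≈ 0.542.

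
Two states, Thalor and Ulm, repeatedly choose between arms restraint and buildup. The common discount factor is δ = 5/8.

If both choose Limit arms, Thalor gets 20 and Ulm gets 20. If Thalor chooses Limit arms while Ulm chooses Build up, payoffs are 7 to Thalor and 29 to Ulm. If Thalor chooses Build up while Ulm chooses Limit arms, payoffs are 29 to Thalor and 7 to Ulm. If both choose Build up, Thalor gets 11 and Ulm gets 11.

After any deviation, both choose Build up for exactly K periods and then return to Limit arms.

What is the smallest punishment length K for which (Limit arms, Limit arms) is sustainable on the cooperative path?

2

Need Σ_{k=1}^{K} δ^k ≥ (29−20)/(20−11) = 1.0000 at δ = 5/8.
At K = 1 the sum is 0.6250 < 1.0000; at K = 2 it is 1.0156 ≥ 1.0000.
So the minimum punishment length is K = 2.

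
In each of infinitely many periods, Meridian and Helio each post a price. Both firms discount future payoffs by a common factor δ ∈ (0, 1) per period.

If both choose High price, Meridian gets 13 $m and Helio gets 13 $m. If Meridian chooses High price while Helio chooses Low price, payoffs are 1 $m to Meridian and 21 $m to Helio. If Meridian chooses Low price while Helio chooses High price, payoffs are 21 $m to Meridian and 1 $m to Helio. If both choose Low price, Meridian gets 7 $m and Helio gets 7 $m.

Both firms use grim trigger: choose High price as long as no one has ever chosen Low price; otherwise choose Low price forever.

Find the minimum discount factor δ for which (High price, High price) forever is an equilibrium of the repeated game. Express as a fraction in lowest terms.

One-period gain from deviating is 21 − 13 = 8. The loss is 13 − 7 = 6 in every subsequent period, with present value 6·δ/(1−δ).
Deviation is unprofitable when 6·δ/(1−δ) ≥ 8, i.e. δ/(1−δ) ≥ 4/3.
Equivalently δ ≥ 8/(8+6) = 4/7.

4/7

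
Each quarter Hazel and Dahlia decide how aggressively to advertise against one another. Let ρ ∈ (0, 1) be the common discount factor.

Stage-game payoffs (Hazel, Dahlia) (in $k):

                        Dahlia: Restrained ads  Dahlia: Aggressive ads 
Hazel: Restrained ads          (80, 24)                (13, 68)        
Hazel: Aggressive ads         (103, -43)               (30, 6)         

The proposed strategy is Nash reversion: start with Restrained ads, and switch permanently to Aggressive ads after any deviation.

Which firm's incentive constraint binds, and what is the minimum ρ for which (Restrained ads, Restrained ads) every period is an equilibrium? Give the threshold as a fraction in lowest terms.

Dahlia; ρ ≥ 22/31

For Hazel: deviation gain 103−80 = 23, per-period punishment loss 80−30 = 50. IC gives ρ ≥ 23/73.
For Dahlia: gain 44, loss 18 per period, so ρ ≥ 44/62 = 22/31.
The tighter constraint is Dahlia's, so cooperation needs ρ ≥ 22/31.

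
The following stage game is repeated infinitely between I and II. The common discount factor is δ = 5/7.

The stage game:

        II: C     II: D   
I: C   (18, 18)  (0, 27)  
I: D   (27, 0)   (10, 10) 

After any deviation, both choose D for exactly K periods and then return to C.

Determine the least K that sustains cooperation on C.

2

IC: δ(1−δ^K)/(1−δ) ≥ (27−18)/(18−10) = 9/8.
With δ = 5/7: need 1 − δ^K ≥ 9/8·(1−5/7)/(5/7), i.e. δ^K ≤ 0.5500.
Since (5/7)^1 = 0.7143 and (5/7)^2 = 0.5102, the smallest such K is 2.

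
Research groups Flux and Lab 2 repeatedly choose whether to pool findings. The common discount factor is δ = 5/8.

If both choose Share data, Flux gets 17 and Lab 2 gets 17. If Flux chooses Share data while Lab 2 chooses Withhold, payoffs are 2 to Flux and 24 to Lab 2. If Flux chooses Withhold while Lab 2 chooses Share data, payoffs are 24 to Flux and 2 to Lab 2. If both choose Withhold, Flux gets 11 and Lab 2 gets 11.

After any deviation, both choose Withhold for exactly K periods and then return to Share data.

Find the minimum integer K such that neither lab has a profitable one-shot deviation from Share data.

Need Σ_{k=1}^{K} δ^k ≥ (24−17)/(17−11) = 1.1667 at δ = 5/8.
At K = 2 the sum is 1.0156 < 1.1667; at K = 3 it is 1.2598 ≥ 1.1667.
So the minimum punishment length is K = 3.

3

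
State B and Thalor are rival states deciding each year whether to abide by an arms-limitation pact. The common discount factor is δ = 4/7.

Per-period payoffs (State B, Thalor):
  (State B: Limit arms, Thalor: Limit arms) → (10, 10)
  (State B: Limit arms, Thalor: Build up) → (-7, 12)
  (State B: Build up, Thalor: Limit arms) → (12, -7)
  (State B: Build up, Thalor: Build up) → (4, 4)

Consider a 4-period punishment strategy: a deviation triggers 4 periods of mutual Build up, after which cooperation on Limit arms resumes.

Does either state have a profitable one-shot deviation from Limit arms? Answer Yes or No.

Comparing payoff streams over the 5 periods until play realigns: cooperate → 10(1+δ+…+δ^4); deviate → 12 + 4(δ+…+δ^4).
Cooperation is sustained iff (10−4)(δ+…+δ^4) ≥ 12−10.
δ+…+δ^4 = 4/7·(1−(4/7)^4)/(1−4/7) = 1.1912, and (12−10)/(10−4) = 0.3333.
1.1912 ≥ 0.3333, so cooperation is sustainable.

No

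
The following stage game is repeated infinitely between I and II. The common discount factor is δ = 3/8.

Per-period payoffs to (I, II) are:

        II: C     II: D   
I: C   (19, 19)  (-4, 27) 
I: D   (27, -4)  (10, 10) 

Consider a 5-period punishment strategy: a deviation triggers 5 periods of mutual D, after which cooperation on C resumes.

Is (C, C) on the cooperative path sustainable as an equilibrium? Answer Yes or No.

IC: δ+…+δ^5 ≥ (27−19)/(19−10) = 8/9.
At δ = 3/8: partial sum = 0.5956 < 0.8889. Cooperation not sustainable.

No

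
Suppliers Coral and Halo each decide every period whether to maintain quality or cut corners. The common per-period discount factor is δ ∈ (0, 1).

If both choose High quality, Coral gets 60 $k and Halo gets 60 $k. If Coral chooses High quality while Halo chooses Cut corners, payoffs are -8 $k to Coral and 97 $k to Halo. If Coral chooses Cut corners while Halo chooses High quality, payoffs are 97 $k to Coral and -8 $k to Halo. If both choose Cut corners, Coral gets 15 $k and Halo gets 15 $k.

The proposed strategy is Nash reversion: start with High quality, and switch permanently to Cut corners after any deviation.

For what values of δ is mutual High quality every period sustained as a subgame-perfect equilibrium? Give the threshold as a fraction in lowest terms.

60/(1−δ) ≥ 97 + 15δ/(1−δ)
60 ≥ 97 − 82δ
δ ≥ 37/82.

37/82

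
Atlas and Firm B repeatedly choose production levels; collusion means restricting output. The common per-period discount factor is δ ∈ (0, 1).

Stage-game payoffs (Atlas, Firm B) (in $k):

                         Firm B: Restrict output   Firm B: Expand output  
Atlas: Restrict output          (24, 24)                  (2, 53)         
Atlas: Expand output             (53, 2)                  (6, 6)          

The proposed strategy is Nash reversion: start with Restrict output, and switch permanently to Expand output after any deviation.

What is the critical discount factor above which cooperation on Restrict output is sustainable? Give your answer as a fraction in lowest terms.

29/47

Cooperation forever yields 24 each period: 24/(1−δ).
Deviating yields 53 once, then 6 forever: 53 + 6δ/(1−δ).
No profitable deviation requires 24/(1−δ) ≥ 53 + 6δ/(1−δ).
Multiplying by (1−δ): 24 ≥ 53(1−δ) + 6δ = 53 − 47δ.
So 47δ ≥ 29, i.e. δ ≥ 29/47.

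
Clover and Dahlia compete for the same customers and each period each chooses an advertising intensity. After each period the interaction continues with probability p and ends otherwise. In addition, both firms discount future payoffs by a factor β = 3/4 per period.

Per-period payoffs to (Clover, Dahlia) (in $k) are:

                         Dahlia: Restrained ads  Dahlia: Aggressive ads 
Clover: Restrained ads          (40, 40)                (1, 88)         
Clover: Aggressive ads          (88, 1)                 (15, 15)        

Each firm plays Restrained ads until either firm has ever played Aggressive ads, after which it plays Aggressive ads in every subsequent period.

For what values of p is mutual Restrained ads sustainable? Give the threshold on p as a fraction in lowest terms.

64/73

With continuation probability p and discount β, the effective per-period discount factor is βp.
Grim-trigger IC: βp ≥ (88−40)/(88−15) = 48/73.
So p ≥ (48/73)/(3/4) = 64/73.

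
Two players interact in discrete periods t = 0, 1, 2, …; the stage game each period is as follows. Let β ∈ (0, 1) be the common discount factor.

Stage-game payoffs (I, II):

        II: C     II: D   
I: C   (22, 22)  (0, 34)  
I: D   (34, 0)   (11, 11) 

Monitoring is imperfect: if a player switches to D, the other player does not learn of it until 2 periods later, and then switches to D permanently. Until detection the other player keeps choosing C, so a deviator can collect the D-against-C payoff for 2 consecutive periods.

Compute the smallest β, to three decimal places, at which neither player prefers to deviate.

0.722

Deviating for the 2 undetected periods gains 34−22 = 12 per period over cooperation, then loses 22−11 = 11 per period forever once punishment starts.
Gain: 12(1 + β + … + β^1); loss: 11·β^2/(1−β).
No profitable deviation ⇔ 12(1−β^2) ≤ 11·β^2, i.e. β^2 ≥ 12/(12+11) = 12/23.
Hence β ≥ (12/23)^(1/2) ≈ 0.722.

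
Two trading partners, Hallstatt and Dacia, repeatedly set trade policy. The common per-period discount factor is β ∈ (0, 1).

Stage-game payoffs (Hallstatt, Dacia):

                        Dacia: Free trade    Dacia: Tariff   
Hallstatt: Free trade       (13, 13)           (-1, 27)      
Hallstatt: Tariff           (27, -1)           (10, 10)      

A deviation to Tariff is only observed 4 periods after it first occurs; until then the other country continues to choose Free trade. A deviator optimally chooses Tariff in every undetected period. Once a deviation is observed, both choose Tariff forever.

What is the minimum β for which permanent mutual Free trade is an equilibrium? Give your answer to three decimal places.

The best deviation is to choose Tariff for all 4 undetected periods, earning 27 each, then 10 forever once detected.
Deviation value: 27(1−β^4)/(1−β) + 10β^4/(1−β); cooperation value: 13/(1−β).
IC: 13 ≥ 27(1−β^4) + 10β^4 = 27 − 17β^4.
So β^4 ≥ 14/17, giving β ≥ (14/17)^(1/4) ≈ 0.953.

0.953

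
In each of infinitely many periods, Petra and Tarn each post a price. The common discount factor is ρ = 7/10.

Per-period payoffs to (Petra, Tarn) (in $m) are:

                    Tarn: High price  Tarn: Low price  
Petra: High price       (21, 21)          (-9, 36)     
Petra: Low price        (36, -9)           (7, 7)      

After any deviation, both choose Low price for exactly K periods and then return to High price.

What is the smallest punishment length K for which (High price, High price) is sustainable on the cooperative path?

2

No profitable deviation requires (21−7)(ρ+…+ρ^K) ≥ 36−21, i.e. ρ+…+ρ^K ≥ 15/14 ≈ 1.0714.
With ρ = 7/10, the partial sums are K=1: 0.7000, K=2: 1.1900.
K = 2 is the first length at which the sum reaches 1.0714.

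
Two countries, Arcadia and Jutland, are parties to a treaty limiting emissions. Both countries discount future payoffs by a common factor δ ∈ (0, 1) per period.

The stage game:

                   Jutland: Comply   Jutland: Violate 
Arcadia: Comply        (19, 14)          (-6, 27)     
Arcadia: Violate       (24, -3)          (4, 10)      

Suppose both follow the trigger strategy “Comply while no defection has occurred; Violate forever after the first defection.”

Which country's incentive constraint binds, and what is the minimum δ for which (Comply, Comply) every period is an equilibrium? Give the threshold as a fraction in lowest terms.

Arcadia's threshold: (24−19)/(24−4) = 1/4.
Jutland's threshold: (27−14)/(27−10) = 13/17.
1/4 < 13/17, so Jutland binds and δ* = 13/17.

Jutland; δ ≥ 13/17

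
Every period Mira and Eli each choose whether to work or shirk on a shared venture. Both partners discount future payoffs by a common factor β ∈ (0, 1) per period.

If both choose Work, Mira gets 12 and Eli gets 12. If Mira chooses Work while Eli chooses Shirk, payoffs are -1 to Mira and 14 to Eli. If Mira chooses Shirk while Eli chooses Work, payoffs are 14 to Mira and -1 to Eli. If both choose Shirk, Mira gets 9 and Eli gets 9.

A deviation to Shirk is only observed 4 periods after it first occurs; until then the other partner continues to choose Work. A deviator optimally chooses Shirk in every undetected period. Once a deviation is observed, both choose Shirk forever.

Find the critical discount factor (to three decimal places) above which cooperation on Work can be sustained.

0.795

The best deviation is to choose Shirk for all 4 undetected periods, earning 14 each, then 9 forever once detected.
Deviation value: 14(1−β^4)/(1−β) + 9β^4/(1−β); cooperation value: 12/(1−β).
IC: 12 ≥ 14(1−β^4) + 9β^4 = 14 − 5β^4.
So β^4 ≥ 2/5, giving β ≥ (2/5)^(1/4) ≈ 0.795.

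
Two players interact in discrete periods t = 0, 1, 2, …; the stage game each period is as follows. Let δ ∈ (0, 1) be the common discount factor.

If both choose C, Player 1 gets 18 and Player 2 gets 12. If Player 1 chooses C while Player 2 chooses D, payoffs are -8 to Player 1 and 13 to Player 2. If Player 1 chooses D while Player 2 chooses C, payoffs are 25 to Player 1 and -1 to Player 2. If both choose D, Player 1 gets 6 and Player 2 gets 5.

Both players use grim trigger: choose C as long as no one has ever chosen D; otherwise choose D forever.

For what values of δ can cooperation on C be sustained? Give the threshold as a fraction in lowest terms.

7/19

Player 1's threshold: (25−18)/(25−6) = 7/19.
Player 2's threshold: (13−12)/(13−5) = 1/8.
7/19 > 1/8, so Player 1 binds and δ* = 7/19.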